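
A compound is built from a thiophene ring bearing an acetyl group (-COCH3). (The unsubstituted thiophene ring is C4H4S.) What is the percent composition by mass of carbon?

Atom tally by fragment:
  thiophene ring core → C:4 H:4 S:1
  (− 1 ring H displaced by substituents)
  + COCH3 → C:2 H:3 O:1
Element totals:
  C: 6
  H: 6
  O: 1
  S: 1
Molecular formula: C6H6OS.
Molar mass = 126.173 g/mol.
Mass from C: 6 × 12.011 = 72.066 g/mol.
%C = 72.066 / 126.173 × 100 = 57.12%.

57.12%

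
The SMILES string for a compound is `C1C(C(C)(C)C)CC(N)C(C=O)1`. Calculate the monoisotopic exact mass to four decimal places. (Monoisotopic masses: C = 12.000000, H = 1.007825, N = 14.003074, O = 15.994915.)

Atom tally by fragment:
  cyclopentane ring core → C:5 H:10
  (− 3 ring H displaced by substituents)
  + C(CH3)3 → C:4 H:9
  + NH2 → N:1 H:2
  + CHO → C:1 H:1 O:1
Element totals:
  C: 10
  H: 19
  N: 1
  O: 1
Molecular formula: C10H19NO.
  M = 10(12.0) + 19(1.007825) + 14.003074 + 15.994915
    = 120.000000 + 19.148675 + 14.003074 + 15.994915 = 169.146664

169.1467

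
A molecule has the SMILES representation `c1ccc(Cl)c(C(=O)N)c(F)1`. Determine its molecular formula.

C7H5ClFNO

Atom tally by fragment:
  benzene ring core → C:6 H:6
  (− 3 ring H displaced by substituents)
  + Cl → Cl:1
  + CONH2 → C:1 H:2 O:1 N:1
  + F → F:1
Element totals:
  C: 7
  H: 5
  Cl: 1
  F: 1
  N: 1
  O: 1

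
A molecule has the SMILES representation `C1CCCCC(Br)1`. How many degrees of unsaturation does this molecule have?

Atom tally by fragment:
  cyclohexane ring core → C:6 H:12
  (− 1 ring H displaced by substituents)
  + Br → Br:1
Element totals:
  C: 6
  H: 11
  Br: 1
Molecular formula: C6H11Br.
DoU = (2C + 2 + N − H − X) / 2 = (2·6 + 2 + 0 − 11 − 1) / 2 = 1.

1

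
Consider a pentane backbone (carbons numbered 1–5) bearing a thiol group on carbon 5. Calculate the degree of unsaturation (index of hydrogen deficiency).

Atom tally by fragment:
  CH3 → C:1 H:3
  CH2 → C:1 H:2
  CH2 → C:1 H:2
  CH2 → C:1 H:2
  CH2SH → C:1 H:3 S:1
Element totals:
  C: 5
  H: 12
  S: 1
Molecular formula: C5H12S.
DoU = (2C + 2 + N − H − X) / 2 = (2·5 + 2 + 0 − 12 − 0) / 2 = 0.

0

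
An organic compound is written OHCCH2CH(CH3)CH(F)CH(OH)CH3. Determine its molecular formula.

C7H13FO2

Atom tally by fragment:
  OHCCH2 → C:2 H:3 O:1
  CH(CH3) → C:2 H:4
  CH(F) → C:1 H:1 F:1
  CH(OH) → C:1 H:2 O:1
  CH3 → C:1 H:3
Element totals:
  C: 7
  H: 13
  F: 1
  O: 2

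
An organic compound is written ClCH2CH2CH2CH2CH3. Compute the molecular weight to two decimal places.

Element totals:
  C: 5
  H: 11
  Cl: 1
Molecular formula: C5H11Cl.
  M = 5(12.011) + 11(1.008) + 35.45
    = 60.055 + 11.088 + 35.450 = 106.593

106.59 g/mol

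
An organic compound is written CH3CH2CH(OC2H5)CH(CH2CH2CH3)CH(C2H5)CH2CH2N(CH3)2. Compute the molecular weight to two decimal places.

Atom tally by fragment:
  CH3 → C:1 H:3
  CH2 → C:1 H:2
  CH(OC2H5) → C:3 H:6 O:1
  CH(CH2CH2CH3) → C:4 H:8
  CH(C2H5) → C:3 H:6
  CH2 → C:1 H:2
  CH2N(CH3)2 → C:3 H:8 N:1
Element totals:
  C: 16
  H: 35
  N: 1
  O: 1
Molecular formula: C16H35NO.
  M = 16(12.011) + 35(1.008) + 14.007 + 15.999
    = 192.176 + 35.280 + 14.007 + 15.999 = 257.462

257.46 g/mol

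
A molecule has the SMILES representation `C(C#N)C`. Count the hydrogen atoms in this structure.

Atom tally by fragment:
  NCCH2 → C:2 H:2 N:1
  CH3 → C:1 H:3
Element totals:
  C: 3
  H: 5
  N: 1

5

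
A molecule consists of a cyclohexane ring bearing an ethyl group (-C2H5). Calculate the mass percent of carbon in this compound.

Atom tally by fragment:
  cyclohexane ring core → C:6 H:12
  (− 1 ring H displaced by substituents)
  + C2H5 → C:2 H:5
Element totals:
  C: 8
  H: 16
Molecular formula: C8H16.
Molar mass = 112.216 g/mol.
Mass from C: 8 × 12.011 = 96.088 g/mol.
%C = 96.088 / 112.216 × 100 = 85.63%.

85.63%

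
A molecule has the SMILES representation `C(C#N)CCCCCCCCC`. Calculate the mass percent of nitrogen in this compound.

8.37%

Atom tally by fragment:
  NCCH2 → C:2 H:2 N:1
  CH2 → C:1 H:2
  CH2 → C:1 H:2
  CH2 → C:1 H:2
  CH2 → C:1 H:2
  CH2 → C:1 H:2
  CH2 → C:1 H:2
  CH2 → C:1 H:2
  CH2 → C:1 H:2
  CH3 → C:1 H:3
Element totals:
  C: 11
  H: 21
  N: 1
Molecular formula: C11H21N.
Molar mass = 167.296 g/mol.
Mass from N: 1 × 14.007 = 14.007 g/mol.
%N = 14.007 / 167.296 × 100 = 8.37%.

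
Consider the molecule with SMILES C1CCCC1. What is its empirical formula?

CH2

Atom tally by fragment:
  cyclopentane ring core → C:5 H:10
Element totals:
  C: 5
  H: 10
Molecular formula: C5H10.
gcd of subscripts = 5; dividing each by 5:
  C: 5/5 = 1
  H: 10/5 = 2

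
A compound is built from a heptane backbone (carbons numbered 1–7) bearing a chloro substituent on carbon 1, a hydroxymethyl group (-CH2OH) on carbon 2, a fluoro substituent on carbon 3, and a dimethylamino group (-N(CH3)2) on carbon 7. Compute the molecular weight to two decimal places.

Atom tally by fragment:
  ClCH2 → C:1 H:2 Cl:1
  CH(CH2OH) → C:2 H:4 O:1
  CH(F) → C:1 H:1 F:1
  CH2 → C:1 H:2
  CH2 → C:1 H:2
  CH2 → C:1 H:2
  CH2N(CH3)2 → C:3 H:8 N:1
Element totals:
  C: 10
  H: 21
  Cl: 1
  F: 1
  N: 1
  O: 1
Molecular formula: C10H21ClFNO.
  M = 10(12.011) + 21(1.008) + 35.45 + 18.998 + 14.007 + 15.999
    = 120.110 + 21.168 + 35.450 + 18.998 + 14.007 + 15.999 = 225.732

225.73 g/mol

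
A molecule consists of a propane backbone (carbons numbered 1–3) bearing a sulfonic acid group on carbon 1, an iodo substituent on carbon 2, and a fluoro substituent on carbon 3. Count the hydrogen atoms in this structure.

6

Atom tally by fragment:
  HO3SCH2 → C:1 H:3 S:1 O:3
  CH(I) → C:1 H:1 I:1
  CH2F → C:1 H:2 F:1
Element totals:
  C: 3
  H: 6
  F: 1
  I: 1
  O: 3
  S: 1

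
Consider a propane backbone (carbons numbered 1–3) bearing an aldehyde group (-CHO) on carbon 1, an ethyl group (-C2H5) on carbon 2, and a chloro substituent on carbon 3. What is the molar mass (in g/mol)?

Atom tally by fragment:
  OHCCH2 → C:2 H:3 O:1
  CH(C2H5) → C:3 H:6
  CH2Cl → C:1 H:2 Cl:1
Element totals:
  C: 6
  H: 11
  Cl: 1
  O: 1
Molecular formula: C6H11ClO.
  M = 6(12.011) + 11(1.008) + 35.45 + 15.999
    = 72.066 + 11.088 + 35.450 + 15.999 = 134.603

134.60 g/mol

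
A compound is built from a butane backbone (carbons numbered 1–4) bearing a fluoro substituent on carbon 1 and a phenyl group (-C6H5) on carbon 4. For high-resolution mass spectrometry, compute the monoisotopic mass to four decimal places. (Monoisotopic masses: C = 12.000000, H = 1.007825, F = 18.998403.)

152.1001

Atom tally by fragment:
  FCH2 → C:1 H:2 F:1
  CH2 → C:1 H:2
  CH2 → C:1 H:2
  CH2C6H5 → C:7 H:7
Element totals:
  C: 10
  H: 13
  F: 1
Molecular formula: C10H13F.
  M = 10(12.0) + 13(1.007825) + 18.998403
    = 120.000000 + 13.101725 + 18.998403 = 152.100128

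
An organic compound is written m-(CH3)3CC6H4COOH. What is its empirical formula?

C11H14O2

Atom tally by fragment:
  benzene ring core → C:6 H:6
  (− 2 ring H displaced by substituents)
  + C(CH3)3 → C:4 H:9
  + COOH → C:1 H:1 O:2
Element totals:
  C: 11
  H: 14
  O: 2
Molecular formula: C11H14O2.
gcd of subscripts (11, 14, 2) = 1, so the empirical formula equals the molecular formula.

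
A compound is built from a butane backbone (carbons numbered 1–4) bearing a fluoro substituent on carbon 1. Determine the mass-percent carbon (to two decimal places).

Atom tally by fragment:
  FCH2 → C:1 H:2 F:1
  CH2 → C:1 H:2
  CH2 → C:1 H:2
  CH3 → C:1 H:3
Element totals:
  C: 4
  H: 9
  F: 1
Molecular formula: C4H9F.
Molar mass = 76.114 g/mol.
Mass from C: 4 × 12.011 = 48.044 g/mol.
%C = 48.044 / 76.114 × 100 = 63.12%.

63.12%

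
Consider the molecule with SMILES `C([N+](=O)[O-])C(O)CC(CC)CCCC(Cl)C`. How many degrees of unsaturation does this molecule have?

1

Atom tally by fragment:
  O2NCH2 → C:1 H:2 N:1 O:2
  CH(OH) → C:1 H:2 O:1
  CH2 → C:1 H:2
  CH(C2H5) → C:3 H:6
  CH2 → C:1 H:2
  CH2 → C:1 H:2
  CH2 → C:1 H:2
  CH(Cl) → C:1 H:1 Cl:1
  CH3 → C:1 H:3
Element totals:
  C: 11
  H: 22
  Cl: 1
  N: 1
  O: 3
Molecular formula: C11H22ClNO3.
DoU = (2C + 2 + N − H − X) / 2 = (2·11 + 2 + 1 − 22 − 1) / 2 = 1.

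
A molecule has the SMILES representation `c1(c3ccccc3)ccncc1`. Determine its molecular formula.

C11H9N

Atom tally by fragment:
  pyridine ring core → C:5 H:5 N:1
  (− 1 ring H displaced by substituents)
  + C6H5 → C:6 H:5
Element totals:
  C: 11
  H: 9
  N: 1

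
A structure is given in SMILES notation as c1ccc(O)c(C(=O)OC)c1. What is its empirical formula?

Atom tally by fragment:
  benzene ring core → C:6 H:6
  (− 2 ring H displaced by substituents)
  + OH → O:1 H:1
  + COOCH3 → C:2 H:3 O:2
Element totals:
  C: 8
  H: 8
  O: 3
Molecular formula: C8H8O3.
gcd of subscripts (8, 8, 3) = 1, so the empirical formula equals the molecular formula.

C8H8O3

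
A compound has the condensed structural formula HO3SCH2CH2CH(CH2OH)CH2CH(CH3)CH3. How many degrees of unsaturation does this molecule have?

Atom tally by fragment:
  HO3SCH2 → C:1 H:3 S:1 O:3
  CH2 → C:1 H:2
  CH(CH2OH) → C:2 H:4 O:1
  CH2 → C:1 H:2
  CH(CH3) → C:2 H:4
  CH3 → C:1 H:3
Element totals:
  C: 8
  H: 18
  O: 4
  S: 1
Molecular formula: C8H18O4S.
DoU = (2C + 2 + N − H − X) / 2 = (2·8 + 2 + 0 − 18 − 0) / 2 = 0.

0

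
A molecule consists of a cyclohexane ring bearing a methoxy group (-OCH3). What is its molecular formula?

Atom tally by fragment:
  cyclohexane ring core → C:6 H:12
  (− 1 ring H displaced by substituents)
  + OCH3 → C:1 H:3 O:1
Element totals:
  C: 7
  H: 14
  O: 1

C7H14O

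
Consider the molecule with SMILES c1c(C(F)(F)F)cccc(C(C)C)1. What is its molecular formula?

Atom tally by fragment:
  benzene ring core → C:6 H:6
  (− 2 ring H displaced by substituents)
  + CF3 → C:1 F:3
  + CH(CH3)2 → C:3 H:7
Element totals:
  C: 10
  H: 11
  F: 3

C10H11F3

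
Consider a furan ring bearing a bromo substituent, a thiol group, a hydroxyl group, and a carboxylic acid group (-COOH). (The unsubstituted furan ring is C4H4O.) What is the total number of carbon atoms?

Atom tally by fragment:
  furan ring core → C:4 H:4 O:1
  (− 4 ring H displaced by substituents)
  + Br → Br:1
  + SH → S:1 H:1
  + OH → O:1 H:1
  + COOH → C:1 H:1 O:2
Element totals:
  C: 5
  H: 3
  Br: 1
  O: 4
  S: 1

5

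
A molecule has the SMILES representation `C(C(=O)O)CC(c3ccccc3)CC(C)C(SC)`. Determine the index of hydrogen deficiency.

Atom tally by fragment:
  HOOCCH2 → C:2 H:3 O:2
  CH2 → C:1 H:2
  CH(C6H5) → C:7 H:6
  CH2 → C:1 H:2
  CH(CH3) → C:2 H:4
  CH2SCH3 → C:2 H:5 S:1
Element totals:
  C: 15
  H: 22
  O: 2
  S: 1
Molecular formula: C15H22O2S.
DoU = (2C + 2 + N − H − X) / 2 = (2·15 + 2 + 0 − 22 − 0) / 2 = 5.

5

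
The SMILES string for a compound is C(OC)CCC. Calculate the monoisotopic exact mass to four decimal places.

Atom tally by fragment:
  CH3OCH2 → C:2 H:5 O:1
  CH2 → C:1 H:2
  CH2 → C:1 H:2
  CH3 → C:1 H:3
Element totals:
  C: 5
  H: 12
  O: 1
Molecular formula: C5H12O.
  M = 5(12.0) + 12(1.007825) + 15.994915
    = 60.000000 + 12.093900 + 15.994915 = 88.088815

88.0888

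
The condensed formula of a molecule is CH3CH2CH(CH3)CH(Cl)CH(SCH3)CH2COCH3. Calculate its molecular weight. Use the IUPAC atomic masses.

Atom tally by fragment:
  CH3 → C:1 H:3
  CH2 → C:1 H:2
  CH(CH3) → C:2 H:4
  CH(Cl) → C:1 H:1 Cl:1
  CH(SCH3) → C:2 H:4 S:1
  CH2COCH3 → C:3 H:5 O:1
Element totals:
  C: 10
  H: 19
  Cl: 1
  O: 1
  S: 1
Molecular formula: C10H19ClOS.
  M = 10(12.011) + 19(1.008) + 35.45 + 15.999 + 32.06
    = 120.110 + 19.152 + 35.450 + 15.999 + 32.060 = 222.771

222.77 g/mol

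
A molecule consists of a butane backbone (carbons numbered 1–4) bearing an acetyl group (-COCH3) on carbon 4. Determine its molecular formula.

Atom tally by fragment:
  CH3 → C:1 H:3
  CH2 → C:1 H:2
  CH2 → C:1 H:2
  CH2COCH3 → C:3 H:5 O:1
Element totals:
  C: 6
  H: 12
  O: 1

C6H12O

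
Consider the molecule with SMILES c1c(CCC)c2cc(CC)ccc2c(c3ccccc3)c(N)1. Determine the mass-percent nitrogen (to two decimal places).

Atom tally by fragment:
  naphthalene ring system core → C:10 H:8
  (− 4 ring H displaced by substituents)
  + CH2CH2CH3 → C:3 H:7
  + C2H5 → C:2 H:5
  + C6H5 → C:6 H:5
  + NH2 → N:1 H:2
Element totals:
  C: 21
  H: 23
  N: 1
Molecular formula: C21H23N.
Molar mass = 289.422 g/mol.
Mass from N: 1 × 14.007 = 14.007 g/mol.
%N = 14.007 / 289.422 × 100 = 4.84%.

4.84%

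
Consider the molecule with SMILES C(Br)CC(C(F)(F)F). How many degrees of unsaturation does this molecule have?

0

Atom tally by fragment:
  BrCH2 → C:1 H:2 Br:1
  CH2 → C:1 H:2
  CH2CF3 → C:2 H:2 F:3
Element totals:
  C: 4
  H: 6
  Br: 1
  F: 3
Molecular formula: C4H6BrF3.
DoU = (2C + 2 + N − H − X) / 2 = (2·4 + 2 + 0 − 6 − 4) / 2 = 0.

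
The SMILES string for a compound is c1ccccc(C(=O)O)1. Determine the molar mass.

122.12 g/mol

Atom tally by fragment:
  benzene ring core → C:6 H:6
  (− 1 ring H displaced by substituents)
  + COOH → C:1 H:1 O:2
Element totals:
  C: 7
  H: 6
  O: 2
Molecular formula: C7H6O2.
  M = 7(12.011) + 6(1.008) + 2(15.999)
    = 84.077 + 6.048 + 31.998 = 122.123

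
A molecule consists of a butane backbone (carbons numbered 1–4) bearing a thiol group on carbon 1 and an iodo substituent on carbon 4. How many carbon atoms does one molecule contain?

Atom tally by fragment:
  HSCH2 → C:1 H:3 S:1
  CH2 → C:1 H:2
  CH2 → C:1 H:2
  CH2I → C:1 H:2 I:1
Element totals:
  C: 4
  H: 9
  I: 1
  S: 1

4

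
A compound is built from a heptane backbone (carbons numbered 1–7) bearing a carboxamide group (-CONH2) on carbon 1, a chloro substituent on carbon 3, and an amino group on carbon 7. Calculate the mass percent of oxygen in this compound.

8.30%

Atom tally by fragment:
  H2NOCCH2 → C:2 H:4 O:1 N:1
  CH2 → C:1 H:2
  CH(Cl) → C:1 H:1 Cl:1
  CH2 → C:1 H:2
  CH2 → C:1 H:2
  CH2 → C:1 H:2
  CH2NH2 → C:1 H:4 N:1
Element totals:
  C: 8
  H: 17
  Cl: 1
  N: 2
  O: 1
Molecular formula: C8H17ClN2O.
Molar mass = 192.687 g/mol.
Mass from O: 1 × 15.999 = 15.999 g/mol.
%O = 15.999 / 192.687 × 100 = 8.30%.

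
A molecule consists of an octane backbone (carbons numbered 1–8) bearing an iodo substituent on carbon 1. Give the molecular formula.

C8H17I

Atom tally by fragment:
  ICH2 → C:1 H:2 I:1
  CH2 → C:1 H:2
  CH2 → C:1 H:2
  CH2 → C:1 H:2
  CH2 → C:1 H:2
  CH2 → C:1 H:2
  CH2 → C:1 H:2
  CH3 → C:1 H:3
Element totals:
  C: 8
  H: 17
  I: 1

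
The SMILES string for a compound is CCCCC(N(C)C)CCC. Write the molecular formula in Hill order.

C10H23N

Atom tally by fragment:
  CH3 → C:1 H:3
  CH2 → C:1 H:2
  CH2 → C:1 H:2
  CH2 → C:1 H:2
  CH(N(CH3)2) → C:3 H:7 N:1
  CH2 → C:1 H:2
  CH2 → C:1 H:2
  CH3 → C:1 H:3
Element totals:
  C: 10
  H: 23
  N: 1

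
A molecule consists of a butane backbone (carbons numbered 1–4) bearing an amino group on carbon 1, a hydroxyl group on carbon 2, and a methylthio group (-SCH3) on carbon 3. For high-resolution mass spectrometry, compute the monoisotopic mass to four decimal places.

Atom tally by fragment:
  H2NCH2 → C:1 H:4 N:1
  CH(OH) → C:1 H:2 O:1
  CH(SCH3) → C:2 H:4 S:1
  CH3 → C:1 H:3
Element totals:
  C: 5
  H: 13
  N: 1
  O: 1
  S: 1
Molecular formula: C5H13NOS.
  M = 5(12.0) + 13(1.007825) + 14.003074 + 15.994915 + 31.972071
    = 60.000000 + 13.101725 + 14.003074 + 15.994915 + 31.972071 = 135.071785

135.0718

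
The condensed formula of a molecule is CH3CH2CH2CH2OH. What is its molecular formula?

Element totals:
  C: 4
  H: 10
  O: 1

C4H10O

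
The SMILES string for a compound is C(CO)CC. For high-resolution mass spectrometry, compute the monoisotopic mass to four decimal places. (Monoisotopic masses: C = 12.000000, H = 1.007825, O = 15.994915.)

Atom tally by fragment:
  HOCH2CH2 → C:2 H:5 O:1
  CH2 → C:1 H:2
  CH3 → C:1 H:3
Element totals:
  C: 4
  H: 10
  O: 1
Molecular formula: C4H10O.
  M = 4(12.0) + 10(1.007825) + 15.994915
    = 48.000000 + 10.078250 + 15.994915 = 74.073165

74.0732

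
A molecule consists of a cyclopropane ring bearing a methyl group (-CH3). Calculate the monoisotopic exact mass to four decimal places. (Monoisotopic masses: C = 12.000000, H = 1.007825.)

Atom tally by fragment:
  cyclopropane ring core → C:3 H:6
  (− 1 ring H displaced by substituents)
  + CH3 → C:1 H:3
Element totals:
  C: 4
  H: 8
Molecular formula: C4H8.
  M = 4(12.0) + 8(1.007825)
    = 48.000000 + 8.062600 = 56.062600

56.0626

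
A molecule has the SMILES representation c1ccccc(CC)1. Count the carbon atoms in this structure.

8

Atom tally by fragment:
  benzene ring core → C:6 H:6
  (− 1 ring H displaced by substituents)
  + C2H5 → C:2 H:5
Element totals:
  C: 8
  H: 10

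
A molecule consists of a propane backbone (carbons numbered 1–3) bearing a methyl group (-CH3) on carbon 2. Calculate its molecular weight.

58.12 g/mol

Atom tally by fragment:
  CH3 → C:1 H:3
  CH(CH3) → C:2 H:4
  CH3 → C:1 H:3
Element totals:
  C: 4
  H: 10
Molecular formula: C4H10.
  M = 4(12.011) + 10(1.008)
    = 48.044 + 10.080 = 58.124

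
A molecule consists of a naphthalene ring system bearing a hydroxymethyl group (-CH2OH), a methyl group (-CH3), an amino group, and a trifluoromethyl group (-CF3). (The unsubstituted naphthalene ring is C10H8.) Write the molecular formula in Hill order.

C13H12F3NO

Atom tally by fragment:
  naphthalene ring system core → C:10 H:8
  (− 4 ring H displaced by substituents)
  + CH2OH → C:1 H:3 O:1
  + CH3 → C:1 H:3
  + NH2 → N:1 H:2
  + CF3 → C:1 F:3
Element totals:
  C: 13
  H: 12
  F: 3
  N: 1
  O: 1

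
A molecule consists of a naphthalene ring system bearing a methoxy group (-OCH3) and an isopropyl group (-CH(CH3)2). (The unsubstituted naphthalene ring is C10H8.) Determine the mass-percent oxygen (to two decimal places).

Atom tally by fragment:
  naphthalene ring system core → C:10 H:8
  (− 2 ring H displaced by substituents)
  + OCH3 → C:1 H:3 O:1
  + CH(CH3)2 → C:3 H:7
Element totals:
  C: 14
  H: 16
  O: 1
Molecular formula: C14H16O.
Molar mass = 200.281 g/mol.
Mass from O: 1 × 15.999 = 15.999 g/mol.
%O = 15.999 / 200.281 × 100 = 7.99%.

7.99%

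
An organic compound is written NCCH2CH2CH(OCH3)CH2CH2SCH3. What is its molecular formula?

Atom tally by fragment:
  NCCH2 → C:2 H:2 N:1
  CH2 → C:1 H:2
  CH(OCH3) → C:2 H:4 O:1
  CH2 → C:1 H:2
  CH2SCH3 → C:2 H:5 S:1
Element totals:
  C: 8
  H: 15
  N: 1
  O: 1
  S: 1

C8H15NOS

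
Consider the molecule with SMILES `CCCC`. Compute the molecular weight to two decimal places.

Atom tally by fragment:
  CH3 → C:1 H:3
  CH2 → C:1 H:2
  CH2 → C:1 H:2
  CH3 → C:1 H:3
Element totals:
  C: 4
  H: 10
Molecular formula: C4H10.
  M = 4(12.011) + 10(1.008)
    = 48.044 + 10.080 = 58.124

58.12 g/mol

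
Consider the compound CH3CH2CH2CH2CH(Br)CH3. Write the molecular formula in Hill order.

Element totals:
  C: 6
  H: 13
  Br: 1

C6H13Br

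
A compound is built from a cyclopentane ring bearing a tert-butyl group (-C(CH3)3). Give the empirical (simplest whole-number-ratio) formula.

Atom tally by fragment:
  cyclopentane ring core → C:5 H:10
  (− 1 ring H displaced by substituents)
  + C(CH3)3 → C:4 H:9
Element totals:
  C: 9
  H: 18
Molecular formula: C9H18.
gcd of subscripts = 9; dividing each by 9:
  C: 9/9 = 1
  H: 18/9 = 2

CH2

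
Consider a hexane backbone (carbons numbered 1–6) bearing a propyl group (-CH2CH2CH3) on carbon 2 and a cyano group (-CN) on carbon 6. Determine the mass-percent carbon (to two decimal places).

78.37%

Atom tally by fragment:
  CH3 → C:1 H:3
  CH(CH2CH2CH3) → C:4 H:8
  CH2 → C:1 H:2
  CH2 → C:1 H:2
  CH2 → C:1 H:2
  CH2CN → C:2 H:2 N:1
Element totals:
  C: 10
  H: 19
  N: 1
Molecular formula: C10H19N.
Molar mass = 153.269 g/mol.
Mass from C: 10 × 12.011 = 120.110 g/mol.
%C = 120.110 / 153.269 × 100 = 78.37%.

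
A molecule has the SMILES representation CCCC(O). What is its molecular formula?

Atom tally by fragment:
  CH3 → C:1 H:3
  CH2 → C:1 H:2
  CH2 → C:1 H:2
  CH2OH → C:1 H:3 O:1
Element totals:
  C: 4
  H: 10
  O: 1

C4H10O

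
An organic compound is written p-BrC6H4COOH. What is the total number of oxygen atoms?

Element totals:
  C: 7
  H: 5
  Br: 1
  O: 2

2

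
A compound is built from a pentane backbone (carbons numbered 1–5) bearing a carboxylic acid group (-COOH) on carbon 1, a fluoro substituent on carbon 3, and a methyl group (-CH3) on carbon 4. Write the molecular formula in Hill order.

Atom tally by fragment:
  HOOCCH2 → C:2 H:3 O:2
  CH2 → C:1 H:2
  CH(F) → C:1 H:1 F:1
  CH(CH3) → C:2 H:4
  CH3 → C:1 H:3
Element totals:
  C: 7
  H: 13
  F: 1
  O: 2

C7H13FO2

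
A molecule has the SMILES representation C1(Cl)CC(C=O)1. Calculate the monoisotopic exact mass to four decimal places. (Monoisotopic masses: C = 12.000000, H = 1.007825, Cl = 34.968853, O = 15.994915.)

Atom tally by fragment:
  cyclopropane ring core → C:3 H:6
  (− 2 ring H displaced by substituents)
  + Cl → Cl:1
  + CHO → C:1 H:1 O:1
Element totals:
  C: 4
  H: 5
  Cl: 1
  O: 1
Molecular formula: C4H5ClO.
  M = 4(12.0) + 5(1.007825) + 34.968853 + 15.994915
    = 48.000000 + 5.039125 + 34.968853 + 15.994915 = 104.002893

104.0029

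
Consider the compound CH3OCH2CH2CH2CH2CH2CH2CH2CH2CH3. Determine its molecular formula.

Atom tally by fragment:
  CH3OCH2 → C:2 H:5 O:1
  CH2 → C:1 H:2
  CH2 → C:1 H:2
  CH2 → C:1 H:2
  CH2 → C:1 H:2
  CH2 → C:1 H:2
  CH2 → C:1 H:2
  CH2 → C:1 H:2
  CH3 → C:1 H:3
Element totals:
  C: 10
  H: 22
  O: 1

C10H22O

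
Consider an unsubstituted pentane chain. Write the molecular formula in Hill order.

C5H12

Atom tally by fragment:
  CH3 → C:1 H:3
  CH2 → C:1 H:2
  CH2 → C:1 H:2
  CH2 → C:1 H:2
  CH3 → C:1 H:3
Element totals:
  C: 5
  H: 12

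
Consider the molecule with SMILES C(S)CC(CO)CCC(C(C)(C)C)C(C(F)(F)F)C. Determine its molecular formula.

C14H27F3OS

Atom tally by fragment:
  HSCH2 → C:1 H:3 S:1
  CH2 → C:1 H:2
  CH(CH2OH) → C:2 H:4 O:1
  CH2 → C:1 H:2
  CH2 → C:1 H:2
  CH(C(CH3)3) → C:5 H:10
  CH(CF3) → C:2 H:1 F:3
  CH3 → C:1 H:3
Element totals:
  C: 14
  H: 27
  F: 3
  O: 1
  S: 1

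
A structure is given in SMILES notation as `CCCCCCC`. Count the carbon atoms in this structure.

7

Atom tally by fragment:
  CH3 → C:1 H:3
  CH2 → C:1 H:2
  CH2 → C:1 H:2
  CH2 → C:1 H:2
  CH2 → C:1 H:2
  CH2 → C:1 H:2
  CH3 → C:1 H:3
Element totals:
  C: 7
  H: 16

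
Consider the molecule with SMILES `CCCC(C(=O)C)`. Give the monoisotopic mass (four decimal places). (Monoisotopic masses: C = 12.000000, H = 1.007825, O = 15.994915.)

100.0888

Atom tally by fragment:
  CH3 → C:1 H:3
  CH2 → C:1 H:2
  CH2 → C:1 H:2
  CH2COCH3 → C:3 H:5 O:1
Element totals:
  C: 6
  H: 12
  O: 1
Molecular formula: C6H12O.
  M = 6(12.0) + 12(1.007825) + 15.994915
    = 72.000000 + 12.093900 + 15.994915 = 100.088815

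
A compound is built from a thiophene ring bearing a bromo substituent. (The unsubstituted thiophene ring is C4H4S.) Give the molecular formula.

C4H3BrS

Atom tally by fragment:
  thiophene ring core → C:4 H:4 S:1
  (− 1 ring H displaced by substituents)
  + Br → Br:1
Element totals:
  C: 4
  H: 3
  Br: 1
  S: 1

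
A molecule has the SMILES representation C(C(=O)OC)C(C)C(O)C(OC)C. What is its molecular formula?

C9H18O4

Atom tally by fragment:
  CH3OOCCH2 → C:3 H:5 O:2
  CH(CH3) → C:2 H:4
  CH(OH) → C:1 H:2 O:1
  CH(OCH3) → C:2 H:4 O:1
  CH3 → C:1 H:3
Element totals:
  C: 9
  H: 18
  O: 4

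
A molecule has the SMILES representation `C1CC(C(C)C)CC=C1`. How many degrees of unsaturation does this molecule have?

2

Atom tally by fragment:
  cyclohexene ring core → C:6 H:10
  (− 1 ring H displaced by substituents)
  + CH(CH3)2 → C:3 H:7
Element totals:
  C: 9
  H: 16
Molecular formula: C9H16.
DoU = (2C + 2 + N − H − X) / 2 = (2·9 + 2 + 0 − 16 − 0) / 2 = 2.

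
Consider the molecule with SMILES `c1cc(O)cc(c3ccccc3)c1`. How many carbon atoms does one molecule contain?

12

Atom tally by fragment:
  benzene ring core → C:6 H:6
  (− 2 ring H displaced by substituents)
  + OH → O:1 H:1
  + C6H5 → C:6 H:5
Element totals:
  C: 12
  H: 10
  O: 1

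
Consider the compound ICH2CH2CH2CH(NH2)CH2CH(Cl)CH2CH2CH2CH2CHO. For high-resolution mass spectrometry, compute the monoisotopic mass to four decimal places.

Element totals:
  C: 11
  H: 21
  Cl: 1
  I: 1
  N: 1
  O: 1
Molecular formula: C11H21ClINO.
  M = 11(12.0) + 21(1.007825) + 34.968853 + 126.904472 + 14.003074 + 15.994915
    = 132.000000 + 21.164325 + 34.968853 + 126.904472 + 14.003074 + 15.994915 = 345.035639

345.0356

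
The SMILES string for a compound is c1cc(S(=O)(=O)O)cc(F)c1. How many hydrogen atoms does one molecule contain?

Atom tally by fragment:
  benzene ring core → C:6 H:6
  (− 2 ring H displaced by substituents)
  + SO3H → S:1 O:3 H:1
  + F → F:1
Element totals:
  C: 6
  H: 5
  F: 1
  O: 3
  S: 1

5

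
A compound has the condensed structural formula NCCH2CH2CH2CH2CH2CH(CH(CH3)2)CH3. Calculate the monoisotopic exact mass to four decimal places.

Atom tally by fragment:
  NCCH2 → C:2 H:2 N:1
  CH2 → C:1 H:2
  CH2 → C:1 H:2
  CH2 → C:1 H:2
  CH2 → C:1 H:2
  CH(CH(CH3)2) → C:4 H:8
  CH3 → C:1 H:3
Element totals:
  C: 11
  H: 21
  N: 1
Molecular formula: C11H21N.
  M = 11(12.0) + 21(1.007825) + 14.003074
    = 132.000000 + 21.164325 + 14.003074 = 167.167399

167.1674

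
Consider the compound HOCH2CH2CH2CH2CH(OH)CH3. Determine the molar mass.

118.18 g/mol

Element totals:
  C: 6
  H: 14
  O: 2
Molecular formula: C6H14O2.
  M = 6(12.011) + 14(1.008) + 2(15.999)
    = 72.066 + 14.112 + 31.998 = 118.176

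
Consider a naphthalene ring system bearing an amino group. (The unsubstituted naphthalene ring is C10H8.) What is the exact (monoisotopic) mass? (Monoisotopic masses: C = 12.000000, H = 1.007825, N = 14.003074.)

143.0735

Atom tally by fragment:
  naphthalene ring system core → C:10 H:8
  (− 1 ring H displaced by substituents)
  + NH2 → N:1 H:2
Element totals:
  C: 10
  H: 9
  N: 1
Molecular formula: C10H9N.
  M = 10(12.0) + 9(1.007825) + 14.003074
    = 120.000000 + 9.070425 + 14.003074 = 143.073499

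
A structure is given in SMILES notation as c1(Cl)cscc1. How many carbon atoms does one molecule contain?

Atom tally by fragment:
  thiophene ring core → C:4 H:4 S:1
  (− 1 ring H displaced by substituents)
  + Cl → Cl:1
Element totals:
  C: 4
  H: 3
  Cl: 1
  S: 1

4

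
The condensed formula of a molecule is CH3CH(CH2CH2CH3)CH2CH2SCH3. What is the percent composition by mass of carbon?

Element totals:
  C: 8
  H: 18
  S: 1
Molecular formula: C8H18S.
Molar mass = 146.292 g/mol.
Mass from C: 8 × 12.011 = 96.088 g/mol.
%C = 96.088 / 146.292 × 100 = 65.68%.

65.68%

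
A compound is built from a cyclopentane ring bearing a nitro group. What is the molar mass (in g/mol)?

Atom tally by fragment:
  cyclopentane ring core → C:5 H:10
  (− 1 ring H displaced by substituents)
  + NO2 → N:1 O:2
Element totals:
  C: 5
  H: 9
  N: 1
  O: 2
Molecular formula: C5H9NO2.
  M = 5(12.011) + 9(1.008) + 14.007 + 2(15.999)
    = 60.055 + 9.072 + 14.007 + 31.998 = 115.132

115.13 g/mol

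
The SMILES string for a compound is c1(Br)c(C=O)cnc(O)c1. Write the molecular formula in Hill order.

C6H4BrNO2

Atom tally by fragment:
  pyridine ring core → C:5 H:5 N:1
  (− 3 ring H displaced by substituents)
  + Br → Br:1
  + CHO → C:1 H:1 O:1
  + OH → O:1 H:1
Element totals:
  C: 6
  H: 4
  Br: 1
  N: 1
  O: 2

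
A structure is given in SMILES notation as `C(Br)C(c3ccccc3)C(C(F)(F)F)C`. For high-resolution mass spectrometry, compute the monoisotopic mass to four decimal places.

280.0074

Atom tally by fragment:
  BrCH2 → C:1 H:2 Br:1
  CH(C6H5) → C:7 H:6
  CH(CF3) → C:2 H:1 F:3
  CH3 → C:1 H:3
Element totals:
  C: 11
  H: 12
  Br: 1
  F: 3
Molecular formula: C11H12BrF3.
  M = 11(12.0) + 12(1.007825) + 78.918338 + 3(18.998403)
    = 132.000000 + 12.093900 + 78.918338 + 56.995209 = 280.007447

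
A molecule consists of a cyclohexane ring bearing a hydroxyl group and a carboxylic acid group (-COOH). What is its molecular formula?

Atom tally by fragment:
  cyclohexane ring core → C:6 H:12
  (− 2 ring H displaced by substituents)
  + OH → O:1 H:1
  + COOH → C:1 H:1 O:2
Element totals:
  C: 7
  H: 12
  O: 3

C7H12O3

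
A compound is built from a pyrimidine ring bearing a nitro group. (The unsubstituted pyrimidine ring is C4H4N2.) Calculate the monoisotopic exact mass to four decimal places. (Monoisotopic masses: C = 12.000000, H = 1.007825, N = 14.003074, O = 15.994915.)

Atom tally by fragment:
  pyrimidine ring core → C:4 H:4 N:2
  (− 1 ring H displaced by substituents)
  + NO2 → N:1 O:2
Element totals:
  C: 4
  H: 3
  N: 3
  O: 2
Molecular formula: C4H3N3O2.
  M = 4(12.0) + 3(1.007825) + 3(14.003074) + 2(15.994915)
    = 48.000000 + 3.023475 + 42.009222 + 31.989830 = 125.022527

125.0225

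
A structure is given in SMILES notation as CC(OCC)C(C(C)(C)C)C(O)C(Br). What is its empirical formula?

Atom tally by fragment:
  CH3 → C:1 H:3
  CH(OC2H5) → C:3 H:6 O:1
  CH(C(CH3)3) → C:5 H:10
  CH(OH) → C:1 H:2 O:1
  CH2Br → C:1 H:2 Br:1
Element totals:
  C: 11
  H: 23
  Br: 1
  O: 2
Molecular formula: C11H23BrO2.
gcd of subscripts (1, 11, 23, 2) = 1, so the empirical formula equals the molecular formula.

C11H23BrO2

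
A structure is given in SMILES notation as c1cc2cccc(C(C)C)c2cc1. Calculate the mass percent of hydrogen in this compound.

8.29%

Atom tally by fragment:
  naphthalene ring system core → C:10 H:8
  (− 1 ring H displaced by substituents)
  + CH(CH3)2 → C:3 H:7
Element totals:
  C: 13
  H: 14
Molecular formula: C13H14.
Molar mass = 170.255 g/mol.
Mass from H: 14 × 1.008 = 14.112 g/mol.
%H = 14.112 / 170.255 × 100 = 8.29%.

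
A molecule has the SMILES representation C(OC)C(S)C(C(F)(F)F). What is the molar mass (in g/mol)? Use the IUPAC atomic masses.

Atom tally by fragment:
  CH3OCH2 → C:2 H:5 O:1
  CH(SH) → C:1 H:2 S:1
  CH2CF3 → C:2 H:2 F:3
Element totals:
  C: 5
  H: 9
  F: 3
  O: 1
  S: 1
Molecular formula: C5H9F3OS.
  M = 5(12.011) + 9(1.008) + 3(18.998) + 15.999 + 32.06
    = 60.055 + 9.072 + 56.994 + 15.999 + 32.060 = 174.180

174.18 g/mol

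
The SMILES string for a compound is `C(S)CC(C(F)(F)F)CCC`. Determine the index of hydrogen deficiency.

Atom tally by fragment:
  HSCH2 → C:1 H:3 S:1
  CH2 → C:1 H:2
  CH(CF3) → C:2 H:1 F:3
  CH2 → C:1 H:2
  CH2 → C:1 H:2
  CH3 → C:1 H:3
Element totals:
  C: 7
  H: 13
  F: 3
  S: 1
Molecular formula: C7H13F3S.
DoU = (2C + 2 + N − H − X) / 2 = (2·7 + 2 + 0 − 13 − 3) / 2 = 0.

0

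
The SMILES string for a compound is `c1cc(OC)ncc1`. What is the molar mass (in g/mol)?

Atom tally by fragment:
  pyridine ring core → C:5 H:5 N:1
  (− 1 ring H displaced by substituents)
  + OCH3 → C:1 H:3 O:1
Element totals:
  C: 6
  H: 7
  N: 1
  O: 1
Molecular formula: C6H7NO.
  M = 6(12.011) + 7(1.008) + 14.007 + 15.999
    = 72.066 + 7.056 + 14.007 + 15.999 = 109.128

109.13 g/mol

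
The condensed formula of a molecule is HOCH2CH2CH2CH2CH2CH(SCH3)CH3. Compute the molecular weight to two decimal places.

Element totals:
  C: 8
  H: 18
  O: 1
  S: 1
Molecular formula: C8H18OS.
  M = 8(12.011) + 18(1.008) + 15.999 + 32.06
    = 96.088 + 18.144 + 15.999 + 32.060 = 162.291

162.29 g/mol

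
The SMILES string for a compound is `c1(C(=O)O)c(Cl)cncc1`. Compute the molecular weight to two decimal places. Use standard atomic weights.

157.55 g/mol

Atom tally by fragment:
  pyridine ring core → C:5 H:5 N:1
  (− 2 ring H displaced by substituents)
  + COOH → C:1 H:1 O:2
  + Cl → Cl:1
Element totals:
  C: 6
  H: 4
  Cl: 1
  N: 1
  O: 2
Molecular formula: C6H4ClNO2.
  M = 6(12.011) + 4(1.008) + 35.45 + 14.007 + 2(15.999)
    = 72.066 + 4.032 + 35.450 + 14.007 + 31.998 = 157.553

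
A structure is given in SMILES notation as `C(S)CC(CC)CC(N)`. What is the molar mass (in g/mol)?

Atom tally by fragment:
  HSCH2 → C:1 H:3 S:1
  CH2 → C:1 H:2
  CH(C2H5) → C:3 H:6
  CH2 → C:1 H:2
  CH2NH2 → C:1 H:4 N:1
Element totals:
  C: 7
  H: 17
  N: 1
  S: 1
Molecular formula: C7H17NS.
  M = 7(12.011) + 17(1.008) + 14.007 + 32.06
    = 84.077 + 17.136 + 14.007 + 32.060 = 147.280

147.28 g/mol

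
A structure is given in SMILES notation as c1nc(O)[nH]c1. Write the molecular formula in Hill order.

Atom tally by fragment:
  imidazole ring core → C:3 H:4 N:2
  (− 1 ring H displaced by substituents)
  + OH → O:1 H:1
Element totals:
  C: 3
  H: 4
  N: 2
  O: 1

C3H4N2O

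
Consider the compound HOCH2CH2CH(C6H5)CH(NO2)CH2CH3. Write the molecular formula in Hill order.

C12H17NO3

Atom tally by fragment:
  HOCH2 → C:1 H:3 O:1
  CH2 → C:1 H:2
  CH(C6H5) → C:7 H:6
  CH(NO2) → C:1 H:1 N:1 O:2
  CH2 → C:1 H:2
  CH3 → C:1 H:3
Element totals:
  C: 12
  H: 17
  N: 1
  O: 3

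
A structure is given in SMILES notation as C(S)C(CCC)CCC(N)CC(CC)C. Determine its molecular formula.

C13H29NS

Atom tally by fragment:
  HSCH2 → C:1 H:3 S:1
  CH(CH2CH2CH3) → C:4 H:8
  CH2 → C:1 H:2
  CH2 → C:1 H:2
  CH(NH2) → C:1 H:3 N:1
  CH2 → C:1 H:2
  CH(C2H5) → C:3 H:6
  CH3 → C:1 H:3
Element totals:
  C: 13
  H: 29
  N: 1
  S: 1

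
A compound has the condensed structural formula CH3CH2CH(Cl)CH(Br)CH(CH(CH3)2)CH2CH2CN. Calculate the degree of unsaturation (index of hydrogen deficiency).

Atom tally by fragment:
  CH3 → C:1 H:3
  CH2 → C:1 H:2
  CH(Cl) → C:1 H:1 Cl:1
  CH(Br) → C:1 H:1 Br:1
  CH(CH(CH3)2) → C:4 H:8
  CH2 → C:1 H:2
  CH2CN → C:2 H:2 N:1
Element totals:
  C: 11
  H: 19
  Br: 1
  Cl: 1
  N: 1
Molecular formula: C11H19BrClN.
DoU = (2C + 2 + N − H − X) / 2 = (2·11 + 2 + 1 − 19 − 2) / 2 = 2.

2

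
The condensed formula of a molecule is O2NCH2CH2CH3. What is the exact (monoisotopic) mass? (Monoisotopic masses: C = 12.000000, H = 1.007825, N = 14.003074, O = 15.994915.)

89.0477

Atom tally by fragment:
  O2NCH2 → C:1 H:2 N:1 O:2
  CH2 → C:1 H:2
  CH3 → C:1 H:3
Element totals:
  C: 3
  H: 7
  N: 1
  O: 2
Molecular formula: C3H7NO2.
  M = 3(12.0) + 7(1.007825) + 14.003074 + 2(15.994915)
    = 36.000000 + 7.054775 + 14.003074 + 31.989830 = 89.047679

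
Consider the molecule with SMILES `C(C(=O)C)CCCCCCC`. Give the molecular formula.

Atom tally by fragment:
  CH3COCH2 → C:3 H:5 O:1
  CH2 → C:1 H:2
  CH2 → C:1 H:2
  CH2 → C:1 H:2
  CH2 → C:1 H:2
  CH2 → C:1 H:2
  CH2 → C:1 H:2
  CH3 → C:1 H:3
Element totals:
  C: 10
  H: 20
  O: 1

C10H20O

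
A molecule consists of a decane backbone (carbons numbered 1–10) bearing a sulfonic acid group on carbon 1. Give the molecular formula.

Atom tally by fragment:
  HO3SCH2 → C:1 H:3 S:1 O:3
  CH2 → C:1 H:2
  CH2 → C:1 H:2
  CH2 → C:1 H:2
  CH2 → C:1 H:2
  CH2 → C:1 H:2
  CH2 → C:1 H:2
  CH2 → C:1 H:2
  CH2 → C:1 H:2
  CH3 → C:1 H:3
Element totals:
  C: 10
  H: 22
  O: 3
  S: 1

C10H22O3S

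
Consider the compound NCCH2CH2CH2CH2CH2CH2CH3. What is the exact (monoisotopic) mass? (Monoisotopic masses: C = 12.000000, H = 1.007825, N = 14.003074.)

Element totals:
  C: 8
  H: 15
  N: 1
Molecular formula: C8H15N.
  M = 8(12.0) + 15(1.007825) + 14.003074
    = 96.000000 + 15.117375 + 14.003074 = 125.120449

125.1204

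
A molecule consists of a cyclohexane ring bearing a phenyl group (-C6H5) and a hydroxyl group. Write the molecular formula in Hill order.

Atom tally by fragment:
  cyclohexane ring core → C:6 H:12
  (− 2 ring H displaced by substituents)
  + C6H5 → C:6 H:5
  + OH → O:1 H:1
Element totals:
  C: 12
  H: 16
  O: 1

C12H16O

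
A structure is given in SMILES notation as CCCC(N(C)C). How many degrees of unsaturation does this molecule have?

Atom tally by fragment:
  CH3 → C:1 H:3
  CH2 → C:1 H:2
  CH2 → C:1 H:2
  CH2N(CH3)2 → C:3 H:8 N:1
Element totals:
  C: 6
  H: 15
  N: 1
Molecular formula: C6H15N.
DoU = (2C + 2 + N − H − X) / 2 = (2·6 + 2 + 1 − 15 − 0) / 2 = 0.

0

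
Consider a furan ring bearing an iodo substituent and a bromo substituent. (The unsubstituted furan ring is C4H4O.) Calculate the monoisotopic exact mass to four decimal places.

Atom tally by fragment:
  furan ring core → C:4 H:4 O:1
  (− 2 ring H displaced by substituents)
  + I → I:1
  + Br → Br:1
Element totals:
  C: 4
  H: 2
  Br: 1
  I: 1
  O: 1
Molecular formula: C4H2BrIO.
  M = 4(12.0) + 2(1.007825) + 78.918338 + 126.904472 + 15.994915
    = 48.000000 + 2.015650 + 78.918338 + 126.904472 + 15.994915 = 271.833375

271.8334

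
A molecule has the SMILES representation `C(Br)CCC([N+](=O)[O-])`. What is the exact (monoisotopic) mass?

Atom tally by fragment:
  BrCH2 → C:1 H:2 Br:1
  CH2 → C:1 H:2
  CH2 → C:1 H:2
  CH2NO2 → C:1 H:2 N:1 O:2
Element totals:
  C: 4
  H: 8
  Br: 1
  N: 1
  O: 2
Molecular formula: C4H8BrNO2.
  M = 4(12.0) + 8(1.007825) + 78.918338 + 14.003074 + 2(15.994915)
    = 48.000000 + 8.062600 + 78.918338 + 14.003074 + 31.989830 = 180.973842

180.9738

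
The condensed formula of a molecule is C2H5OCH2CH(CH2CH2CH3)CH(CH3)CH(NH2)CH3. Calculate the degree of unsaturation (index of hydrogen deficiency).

Atom tally by fragment:
  C2H5OCH2 → C:3 H:7 O:1
  CH(CH2CH2CH3) → C:4 H:8
  CH(CH3) → C:2 H:4
  CH(NH2) → C:1 H:3 N:1
  CH3 → C:1 H:3
Element totals:
  C: 11
  H: 25
  N: 1
  O: 1
Molecular formula: C11H25NO.
DoU = (2C + 2 + N − H − X) / 2 = (2·11 + 2 + 1 − 25 − 0) / 2 = 0.

0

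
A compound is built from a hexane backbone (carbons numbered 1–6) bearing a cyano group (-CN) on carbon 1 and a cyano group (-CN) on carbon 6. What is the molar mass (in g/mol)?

Atom tally by fragment:
  NCCH2 → C:2 H:2 N:1
  CH2 → C:1 H:2
  CH2 → C:1 H:2
  CH2 → C:1 H:2
  CH2 → C:1 H:2
  CH2CN → C:2 H:2 N:1
Element totals:
  C: 8
  H: 12
  N: 2
Molecular formula: C8H12N2.
  M = 8(12.011) + 12(1.008) + 2(14.007)
    = 96.088 + 12.096 + 28.014 = 136.198

136.20 g/mol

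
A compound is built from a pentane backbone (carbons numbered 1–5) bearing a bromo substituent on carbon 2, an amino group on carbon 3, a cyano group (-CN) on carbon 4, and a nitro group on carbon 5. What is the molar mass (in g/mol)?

Atom tally by fragment:
  CH3 → C:1 H:3
  CH(Br) → C:1 H:1 Br:1
  CH(NH2) → C:1 H:3 N:1
  CH(CN) → C:2 H:1 N:1
  CH2NO2 → C:1 H:2 N:1 O:2
Element totals:
  C: 6
  H: 10
  Br: 1
  N: 3
  O: 2
Molecular formula: C6H10BrN3O2.
  M = 6(12.011) + 10(1.008) + 79.904 + 3(14.007) + 2(15.999)
    = 72.066 + 10.080 + 79.904 + 42.021 + 31.998 = 236.069

236.07 g/mol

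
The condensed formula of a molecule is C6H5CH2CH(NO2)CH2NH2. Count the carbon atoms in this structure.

9

Atom tally by fragment:
  C6H5CH2 → C:7 H:7
  CH(NO2) → C:1 H:1 N:1 O:2
  CH2NH2 → C:1 H:4 N:1
Element totals:
  C: 9
  H: 12
  N: 2
  O: 2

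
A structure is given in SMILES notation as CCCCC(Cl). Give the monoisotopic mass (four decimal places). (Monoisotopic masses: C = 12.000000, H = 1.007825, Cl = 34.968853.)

106.0549

Atom tally by fragment:
  CH3 → C:1 H:3
  CH2 → C:1 H:2
  CH2 → C:1 H:2
  CH2 → C:1 H:2
  CH2Cl → C:1 H:2 Cl:1
Element totals:
  C: 5
  H: 11
  Cl: 1
Molecular formula: C5H11Cl.
  M = 5(12.0) + 11(1.007825) + 34.968853
    = 60.000000 + 11.086075 + 34.968853 = 106.054928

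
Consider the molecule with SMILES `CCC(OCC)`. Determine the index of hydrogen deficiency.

0

Atom tally by fragment:
  CH3 → C:1 H:3
  CH2 → C:1 H:2
  CH2OC2H5 → C:3 H:7 O:1
Element totals:
  C: 5
  H: 12
  O: 1
Molecular formula: C5H12O.
DoU = (2C + 2 + N − H − X) / 2 = (2·5 + 2 + 0 − 12 − 0) / 2 = 0.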